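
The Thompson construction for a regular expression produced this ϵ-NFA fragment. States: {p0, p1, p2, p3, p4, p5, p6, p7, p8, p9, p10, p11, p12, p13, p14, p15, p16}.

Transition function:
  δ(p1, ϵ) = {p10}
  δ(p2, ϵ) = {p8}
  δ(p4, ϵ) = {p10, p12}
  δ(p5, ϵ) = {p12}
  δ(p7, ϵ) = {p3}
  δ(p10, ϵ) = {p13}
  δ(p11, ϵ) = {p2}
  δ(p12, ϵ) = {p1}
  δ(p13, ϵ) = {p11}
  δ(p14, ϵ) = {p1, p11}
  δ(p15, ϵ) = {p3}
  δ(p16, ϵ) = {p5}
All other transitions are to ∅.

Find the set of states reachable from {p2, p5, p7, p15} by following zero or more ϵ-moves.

Start with {p2, p5, p7, p15}.
From p2 via ϵ: add p8.
From p5 via ϵ: add p12.
From p7 via ϵ: add p3.
From p12 via ϵ: add p1.
From p1 via ϵ: add p10.
From p10 via ϵ: add p13.
From p13 via ϵ: add p11.
No new states can be added; the closed set is {p1, p2, p3, p5, p7, p8, p10, p11, p12, p13, p15}.

{p1, p2, p3, p5, p7, p8, p10, p11, p12, p13, p15}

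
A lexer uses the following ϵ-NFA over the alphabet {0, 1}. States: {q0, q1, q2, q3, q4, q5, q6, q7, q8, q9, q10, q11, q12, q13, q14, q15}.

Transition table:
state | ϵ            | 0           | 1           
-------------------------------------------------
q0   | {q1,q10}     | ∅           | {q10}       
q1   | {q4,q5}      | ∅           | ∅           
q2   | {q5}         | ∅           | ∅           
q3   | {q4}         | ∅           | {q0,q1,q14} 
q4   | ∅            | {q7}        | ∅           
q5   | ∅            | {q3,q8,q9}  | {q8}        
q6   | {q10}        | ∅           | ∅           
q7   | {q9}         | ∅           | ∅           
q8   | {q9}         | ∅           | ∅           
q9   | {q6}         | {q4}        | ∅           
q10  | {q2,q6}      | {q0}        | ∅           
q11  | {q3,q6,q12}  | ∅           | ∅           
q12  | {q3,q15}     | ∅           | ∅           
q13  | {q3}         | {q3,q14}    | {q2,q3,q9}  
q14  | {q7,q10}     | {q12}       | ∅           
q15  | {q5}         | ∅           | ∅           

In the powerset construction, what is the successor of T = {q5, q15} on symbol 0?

{q2, q3, q4, q5, q6, q8, q9, q10}

q5 on 0 → {q3, q8, q9}.
No 0-transition from q15.
Union after reading 0: {q3, q8, q9}.
Now take the ϵ-closure:
From q3 via ϵ: add q4.
From q9 via ϵ: add q6.
From q6 via ϵ: add q10.
From q10 via ϵ: add q2.
From q2 via ϵ: add q5.
No new states can be added; the closed set is {q2, q3, q4, q5, q6, q8, q9, q10}.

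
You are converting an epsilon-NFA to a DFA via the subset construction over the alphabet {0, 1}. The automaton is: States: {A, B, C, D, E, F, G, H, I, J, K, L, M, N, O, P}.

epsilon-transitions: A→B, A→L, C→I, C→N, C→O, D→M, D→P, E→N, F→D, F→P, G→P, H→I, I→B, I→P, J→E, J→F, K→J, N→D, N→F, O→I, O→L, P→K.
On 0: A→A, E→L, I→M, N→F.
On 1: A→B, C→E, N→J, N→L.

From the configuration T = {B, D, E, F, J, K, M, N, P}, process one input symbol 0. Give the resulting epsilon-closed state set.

E on 0 → {L}.
N on 0 → {F}.
No 0-transition from B, D, F, J, K, M, P.
Union after reading 0: {F, L}.
Now take the epsilon-closure:
From F via epsilon: add D, P.
From D via epsilon: add M.
From P via epsilon: add K.
From K via epsilon: add J.
From J via epsilon: add E.
From E via epsilon: add N.
No new states can be added; the closed set is {D, E, F, J, K, L, M, N, P}.

{D, E, F, J, K, L, M, N, P}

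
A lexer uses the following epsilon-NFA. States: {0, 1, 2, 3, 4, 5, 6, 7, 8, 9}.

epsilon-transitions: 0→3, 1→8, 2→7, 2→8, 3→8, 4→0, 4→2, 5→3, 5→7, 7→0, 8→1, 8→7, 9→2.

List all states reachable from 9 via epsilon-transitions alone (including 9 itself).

{0, 1, 2, 3, 7, 8, 9}

Start with {9}.
From 9 via epsilon: add 2.
From 2 via epsilon: add 7, 8.
From 7 via epsilon: add 0.
From 8 via epsilon: add 1.
From 0 via epsilon: add 3.
No new states can be added; the closed set is {0, 1, 2, 3, 7, 8, 9}.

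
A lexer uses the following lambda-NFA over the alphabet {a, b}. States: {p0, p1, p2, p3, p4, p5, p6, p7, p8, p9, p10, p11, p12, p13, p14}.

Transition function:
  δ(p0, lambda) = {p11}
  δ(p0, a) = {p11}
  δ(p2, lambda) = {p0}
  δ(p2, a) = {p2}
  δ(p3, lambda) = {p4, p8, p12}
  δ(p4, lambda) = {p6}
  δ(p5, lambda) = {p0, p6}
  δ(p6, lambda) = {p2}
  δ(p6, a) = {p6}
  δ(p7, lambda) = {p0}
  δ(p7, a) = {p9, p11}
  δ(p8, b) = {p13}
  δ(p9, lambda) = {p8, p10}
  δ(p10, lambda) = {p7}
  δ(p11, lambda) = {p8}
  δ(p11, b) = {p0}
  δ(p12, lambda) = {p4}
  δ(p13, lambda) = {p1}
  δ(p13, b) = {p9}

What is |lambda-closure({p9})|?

6

Start with {p9}.
From p9 via lambda: add p8, p10.
From p10 via lambda: add p7.
From p7 via lambda: add p0.
From p0 via lambda: add p11.
lambda-closure = {p0, p7, p8, p9, p10, p11}, which has 6 states.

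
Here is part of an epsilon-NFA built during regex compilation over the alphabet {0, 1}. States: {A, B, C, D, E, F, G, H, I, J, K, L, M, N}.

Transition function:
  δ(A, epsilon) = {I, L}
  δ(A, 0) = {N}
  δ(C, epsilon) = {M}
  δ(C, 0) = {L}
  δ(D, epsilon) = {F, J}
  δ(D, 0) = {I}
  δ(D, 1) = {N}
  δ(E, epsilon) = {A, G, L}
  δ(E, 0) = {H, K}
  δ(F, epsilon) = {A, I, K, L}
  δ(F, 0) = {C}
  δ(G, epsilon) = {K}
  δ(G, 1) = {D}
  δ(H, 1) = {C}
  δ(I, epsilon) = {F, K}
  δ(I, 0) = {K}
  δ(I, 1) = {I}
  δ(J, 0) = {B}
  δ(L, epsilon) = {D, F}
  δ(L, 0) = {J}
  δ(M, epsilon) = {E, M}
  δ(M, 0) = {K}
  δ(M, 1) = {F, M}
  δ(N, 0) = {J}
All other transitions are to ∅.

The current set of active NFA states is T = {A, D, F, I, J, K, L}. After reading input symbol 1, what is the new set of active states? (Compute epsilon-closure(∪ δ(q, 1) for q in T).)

D on 1 → {N}.
I on 1 → {I}.
No 1-transition from A, F, J, K, L.
Union after reading 1: {I, N}.
Now take the epsilon-closure:
From I via epsilon: add F, K.
From F via epsilon: add A, L.
From L via epsilon: add D.
From D via epsilon: add J.
No new states can be added; the closed set is {A, D, F, I, J, K, L, N}.

{A, D, F, I, J, K, L, N}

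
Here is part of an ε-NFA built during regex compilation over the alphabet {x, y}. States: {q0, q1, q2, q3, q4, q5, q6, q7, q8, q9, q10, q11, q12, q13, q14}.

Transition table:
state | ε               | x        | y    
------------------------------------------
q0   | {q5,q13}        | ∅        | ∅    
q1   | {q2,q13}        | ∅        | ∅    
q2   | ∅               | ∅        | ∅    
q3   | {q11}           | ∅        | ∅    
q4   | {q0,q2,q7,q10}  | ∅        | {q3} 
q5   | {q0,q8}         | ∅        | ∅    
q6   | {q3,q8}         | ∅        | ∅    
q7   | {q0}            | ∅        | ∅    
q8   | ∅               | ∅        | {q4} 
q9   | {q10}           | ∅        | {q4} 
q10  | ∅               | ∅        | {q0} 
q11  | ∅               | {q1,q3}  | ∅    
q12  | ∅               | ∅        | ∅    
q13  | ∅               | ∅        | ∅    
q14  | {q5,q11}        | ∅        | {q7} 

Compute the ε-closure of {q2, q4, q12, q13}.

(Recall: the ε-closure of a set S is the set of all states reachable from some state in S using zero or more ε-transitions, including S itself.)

{q0, q2, q4, q5, q7, q8, q10, q12, q13}

Start with {q2, q4, q12, q13}.
From q4 via ε: add q0, q7, q10.
From q0 via ε: add q5.
From q5 via ε: add q8.
No new states can be added; the closed set is {q0, q2, q4, q5, q7, q8, q10, q12, q13}.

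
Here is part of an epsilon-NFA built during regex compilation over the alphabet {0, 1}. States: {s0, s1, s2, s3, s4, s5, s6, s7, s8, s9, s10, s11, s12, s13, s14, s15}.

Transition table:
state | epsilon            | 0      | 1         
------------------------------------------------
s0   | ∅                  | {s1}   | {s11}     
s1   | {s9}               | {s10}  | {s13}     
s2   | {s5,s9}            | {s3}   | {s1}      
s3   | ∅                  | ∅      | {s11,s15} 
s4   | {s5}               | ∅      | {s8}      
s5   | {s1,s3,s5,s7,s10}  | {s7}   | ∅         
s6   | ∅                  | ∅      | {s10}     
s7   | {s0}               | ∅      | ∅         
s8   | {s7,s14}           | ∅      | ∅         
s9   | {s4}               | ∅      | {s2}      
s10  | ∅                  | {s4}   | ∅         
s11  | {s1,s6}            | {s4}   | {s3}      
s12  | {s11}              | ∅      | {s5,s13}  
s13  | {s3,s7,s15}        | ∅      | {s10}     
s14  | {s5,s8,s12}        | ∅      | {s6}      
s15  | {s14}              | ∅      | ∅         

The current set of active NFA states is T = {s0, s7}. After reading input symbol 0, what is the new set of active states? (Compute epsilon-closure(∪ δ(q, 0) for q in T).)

s0 on 0 → {s1}.
No 0-transition from s7.
Union after reading 0: {s1}.
Now take the epsilon-closure:
From s1 via epsilon: add s9.
From s9 via epsilon: add s4.
From s4 via epsilon: add s5.
From s5 via epsilon: add s3, s7, s10.
From s7 via epsilon: add s0.
No new states can be added; the closed set is {s0, s1, s3, s4, s5, s7, s9, s10}.

{s0, s1, s3, s4, s5, s7, s9, s10}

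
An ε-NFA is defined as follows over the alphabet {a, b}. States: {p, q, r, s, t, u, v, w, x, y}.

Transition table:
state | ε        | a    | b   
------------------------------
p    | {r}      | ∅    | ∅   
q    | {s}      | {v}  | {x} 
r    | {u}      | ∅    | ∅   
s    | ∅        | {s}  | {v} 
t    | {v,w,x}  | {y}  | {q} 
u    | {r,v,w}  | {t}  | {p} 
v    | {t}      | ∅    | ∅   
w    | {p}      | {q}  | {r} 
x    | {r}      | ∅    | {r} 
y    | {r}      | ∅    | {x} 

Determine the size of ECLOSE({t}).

7

Start with {t}.
From t via ε: add v, w, x.
From w via ε: add p.
From x via ε: add r.
From r via ε: add u.
ε-closure = {p, r, t, u, v, w, x}, which has 7 states.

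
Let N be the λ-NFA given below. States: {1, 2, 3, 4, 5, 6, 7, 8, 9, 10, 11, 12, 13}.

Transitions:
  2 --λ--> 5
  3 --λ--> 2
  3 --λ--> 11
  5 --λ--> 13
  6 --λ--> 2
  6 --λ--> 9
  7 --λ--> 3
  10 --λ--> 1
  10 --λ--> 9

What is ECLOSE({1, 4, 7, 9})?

Start with {1, 4, 7, 9}.
From 7 via λ: add 3.
From 3 via λ: add 2, 11.
From 2 via λ: add 5.
From 5 via λ: add 13.
No new states can be added; the closed set is {1, 2, 3, 4, 5, 7, 9, 11, 13}.

{1, 2, 3, 4, 5, 7, 9, 11, 13}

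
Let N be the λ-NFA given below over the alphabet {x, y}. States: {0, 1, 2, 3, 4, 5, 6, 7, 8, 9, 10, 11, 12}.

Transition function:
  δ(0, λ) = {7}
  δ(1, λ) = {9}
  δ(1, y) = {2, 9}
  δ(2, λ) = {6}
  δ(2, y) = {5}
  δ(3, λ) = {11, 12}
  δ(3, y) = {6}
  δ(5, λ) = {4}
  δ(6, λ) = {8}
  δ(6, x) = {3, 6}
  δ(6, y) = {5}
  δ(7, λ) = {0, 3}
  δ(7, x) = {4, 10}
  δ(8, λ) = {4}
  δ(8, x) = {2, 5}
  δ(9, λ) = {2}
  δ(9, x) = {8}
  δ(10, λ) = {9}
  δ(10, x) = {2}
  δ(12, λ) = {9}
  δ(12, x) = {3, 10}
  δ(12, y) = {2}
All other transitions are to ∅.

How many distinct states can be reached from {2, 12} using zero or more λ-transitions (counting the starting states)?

Start with {2, 12}.
From 2 via λ: add 6.
From 12 via λ: add 9.
From 6 via λ: add 8.
From 8 via λ: add 4.
λ-closure = {2, 4, 6, 8, 9, 12}, which has 6 states.

6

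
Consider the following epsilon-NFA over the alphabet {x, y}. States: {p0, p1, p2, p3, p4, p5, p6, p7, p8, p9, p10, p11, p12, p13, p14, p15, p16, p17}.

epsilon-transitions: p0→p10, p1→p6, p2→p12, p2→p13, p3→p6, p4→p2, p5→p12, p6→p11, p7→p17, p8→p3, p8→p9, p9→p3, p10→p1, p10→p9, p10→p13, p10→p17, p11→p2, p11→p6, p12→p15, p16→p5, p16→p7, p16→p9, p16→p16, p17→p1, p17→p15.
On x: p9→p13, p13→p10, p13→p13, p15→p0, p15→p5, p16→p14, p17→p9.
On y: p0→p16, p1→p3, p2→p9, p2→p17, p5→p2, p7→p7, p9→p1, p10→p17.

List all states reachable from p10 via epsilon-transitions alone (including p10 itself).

{p1, p2, p3, p6, p9, p10, p11, p12, p13, p15, p17}

Start with {p10}.
From p10 via epsilon: add p1, p9, p13, p17.
From p1 via epsilon: add p6.
From p9 via epsilon: add p3.
From p17 via epsilon: add p15.
From p6 via epsilon: add p11.
From p11 via epsilon: add p2.
From p2 via epsilon: add p12.
No new states can be added; the closed set is {p1, p2, p3, p6, p9, p10, p11, p12, p13, p15, p17}.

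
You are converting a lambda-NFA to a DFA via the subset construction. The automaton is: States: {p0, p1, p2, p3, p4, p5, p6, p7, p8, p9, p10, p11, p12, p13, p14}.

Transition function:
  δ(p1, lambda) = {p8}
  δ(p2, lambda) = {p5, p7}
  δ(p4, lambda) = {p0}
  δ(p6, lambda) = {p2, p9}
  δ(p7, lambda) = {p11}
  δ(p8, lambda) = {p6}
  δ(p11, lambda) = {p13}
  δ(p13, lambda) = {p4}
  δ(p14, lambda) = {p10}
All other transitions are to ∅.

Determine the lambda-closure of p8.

{p0, p2, p4, p5, p6, p7, p8, p9, p11, p13}

Start with {p8}.
From p8 via lambda: add p6.
From p6 via lambda: add p2, p9.
From p2 via lambda: add p5, p7.
From p7 via lambda: add p11.
From p11 via lambda: add p13.
From p13 via lambda: add p4.
From p4 via lambda: add p0.
No new states can be added; the closed set is {p0, p2, p4, p5, p6, p7, p8, p9, p11, p13}.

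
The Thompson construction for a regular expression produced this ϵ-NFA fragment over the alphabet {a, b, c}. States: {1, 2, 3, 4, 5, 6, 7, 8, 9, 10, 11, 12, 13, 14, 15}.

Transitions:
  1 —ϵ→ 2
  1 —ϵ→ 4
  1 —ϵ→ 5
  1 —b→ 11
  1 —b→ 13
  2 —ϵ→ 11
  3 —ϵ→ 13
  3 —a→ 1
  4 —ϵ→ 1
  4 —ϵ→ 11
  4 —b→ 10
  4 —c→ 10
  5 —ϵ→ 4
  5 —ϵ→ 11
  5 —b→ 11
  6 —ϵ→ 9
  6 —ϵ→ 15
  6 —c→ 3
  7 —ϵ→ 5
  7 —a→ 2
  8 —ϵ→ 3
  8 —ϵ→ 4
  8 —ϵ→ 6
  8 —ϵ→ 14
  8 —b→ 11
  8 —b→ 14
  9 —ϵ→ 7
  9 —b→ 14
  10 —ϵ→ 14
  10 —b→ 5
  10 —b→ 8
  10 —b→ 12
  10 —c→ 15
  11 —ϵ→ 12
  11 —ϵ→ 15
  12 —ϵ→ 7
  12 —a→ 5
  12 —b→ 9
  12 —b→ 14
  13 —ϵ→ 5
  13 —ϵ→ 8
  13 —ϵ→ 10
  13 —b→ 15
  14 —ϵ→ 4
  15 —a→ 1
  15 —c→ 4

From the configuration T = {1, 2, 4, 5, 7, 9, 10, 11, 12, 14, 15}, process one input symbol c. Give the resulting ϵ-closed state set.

4 on c → {10}.
10 on c → {15}.
15 on c → {4}.
No c-transition from 1, 2, 5, 7, 9, 11, 12, 14.
Union after reading c: {4, 10, 15}.
Now take the ϵ-closure:
From 4 via ϵ: add 1, 11.
From 10 via ϵ: add 14.
From 1 via ϵ: add 2, 5.
From 11 via ϵ: add 12.
From 12 via ϵ: add 7.
No new states can be added; the closed set is {1, 2, 4, 5, 7, 10, 11, 12, 14, 15}.

{1, 2, 4, 5, 7, 10, 11, 12, 14, 15}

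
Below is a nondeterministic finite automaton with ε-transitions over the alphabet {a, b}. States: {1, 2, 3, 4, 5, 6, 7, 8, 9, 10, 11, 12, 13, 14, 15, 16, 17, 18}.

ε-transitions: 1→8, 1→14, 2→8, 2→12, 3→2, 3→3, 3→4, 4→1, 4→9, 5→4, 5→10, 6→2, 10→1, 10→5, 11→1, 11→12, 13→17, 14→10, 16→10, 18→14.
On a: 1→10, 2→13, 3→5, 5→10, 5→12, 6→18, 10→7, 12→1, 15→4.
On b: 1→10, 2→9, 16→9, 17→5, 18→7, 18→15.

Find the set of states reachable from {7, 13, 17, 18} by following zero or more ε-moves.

{1, 4, 5, 7, 8, 9, 10, 13, 14, 17, 18}

Start with {7, 13, 17, 18}.
From 18 via ε: add 14.
From 14 via ε: add 10.
From 10 via ε: add 1, 5.
From 1 via ε: add 8.
From 5 via ε: add 4.
From 4 via ε: add 9.
No new states can be added; the closed set is {1, 4, 5, 7, 8, 9, 10, 13, 14, 17, 18}.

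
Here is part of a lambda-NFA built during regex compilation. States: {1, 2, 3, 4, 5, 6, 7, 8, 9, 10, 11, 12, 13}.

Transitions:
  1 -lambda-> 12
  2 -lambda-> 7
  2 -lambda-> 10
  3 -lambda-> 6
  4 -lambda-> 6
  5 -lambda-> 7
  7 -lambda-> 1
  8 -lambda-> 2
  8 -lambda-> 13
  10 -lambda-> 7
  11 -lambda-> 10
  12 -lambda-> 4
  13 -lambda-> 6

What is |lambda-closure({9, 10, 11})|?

8

Start with {9, 10, 11}.
From 10 via lambda: add 7.
From 7 via lambda: add 1.
From 1 via lambda: add 12.
From 12 via lambda: add 4.
From 4 via lambda: add 6.
lambda-closure = {1, 4, 6, 7, 9, 10, 11, 12}, which has 8 states.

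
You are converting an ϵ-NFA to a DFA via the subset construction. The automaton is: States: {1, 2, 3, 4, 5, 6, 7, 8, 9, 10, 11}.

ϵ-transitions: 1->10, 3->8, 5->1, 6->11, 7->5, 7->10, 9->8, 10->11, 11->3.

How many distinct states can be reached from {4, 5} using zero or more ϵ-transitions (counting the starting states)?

Start with {4, 5}.
From 5 via ϵ: add 1.
From 1 via ϵ: add 10.
From 10 via ϵ: add 11.
From 11 via ϵ: add 3.
From 3 via ϵ: add 8.
ϵ-closure = {1, 3, 4, 5, 8, 10, 11}, which has 7 states.

7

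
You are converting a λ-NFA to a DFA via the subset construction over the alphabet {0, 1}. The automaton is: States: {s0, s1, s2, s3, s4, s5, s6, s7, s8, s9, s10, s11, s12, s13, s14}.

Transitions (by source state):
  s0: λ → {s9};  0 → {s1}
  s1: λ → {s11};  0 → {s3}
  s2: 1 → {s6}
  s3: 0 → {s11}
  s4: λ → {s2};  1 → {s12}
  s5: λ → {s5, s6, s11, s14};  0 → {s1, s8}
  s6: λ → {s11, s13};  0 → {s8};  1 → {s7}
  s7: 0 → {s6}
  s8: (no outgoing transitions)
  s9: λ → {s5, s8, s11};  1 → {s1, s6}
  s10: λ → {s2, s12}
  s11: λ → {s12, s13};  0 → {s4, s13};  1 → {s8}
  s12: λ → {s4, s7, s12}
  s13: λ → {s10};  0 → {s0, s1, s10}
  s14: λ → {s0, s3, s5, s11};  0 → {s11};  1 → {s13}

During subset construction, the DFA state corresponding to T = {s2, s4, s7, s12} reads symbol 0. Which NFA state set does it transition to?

{s2, s4, s6, s7, s10, s11, s12, s13}

s7 on 0 → {s6}.
No 0-transition from s2, s4, s12.
Union after reading 0: {s6}.
Now take the λ-closure:
From s6 via λ: add s11, s13.
From s11 via λ: add s12.
From s13 via λ: add s10.
From s10 via λ: add s2.
From s12 via λ: add s4, s7.
No new states can be added; the closed set is {s2, s4, s6, s7, s10, s11, s12, s13}.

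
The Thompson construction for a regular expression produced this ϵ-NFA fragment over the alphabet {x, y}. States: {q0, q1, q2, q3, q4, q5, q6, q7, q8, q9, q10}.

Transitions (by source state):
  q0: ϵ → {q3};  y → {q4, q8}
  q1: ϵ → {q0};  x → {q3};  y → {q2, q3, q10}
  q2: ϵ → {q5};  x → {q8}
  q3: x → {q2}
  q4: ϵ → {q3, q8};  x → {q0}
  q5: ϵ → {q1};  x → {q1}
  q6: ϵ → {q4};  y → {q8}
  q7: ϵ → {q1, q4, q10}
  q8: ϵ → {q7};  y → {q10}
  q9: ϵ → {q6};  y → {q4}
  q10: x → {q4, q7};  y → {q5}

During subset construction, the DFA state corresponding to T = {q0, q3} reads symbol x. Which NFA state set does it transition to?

{q0, q1, q2, q3, q5}

q3 on x → {q2}.
No x-transition from q0.
Union after reading x: {q2}.
Now take the ϵ-closure:
From q2 via ϵ: add q5.
From q5 via ϵ: add q1.
From q1 via ϵ: add q0.
From q0 via ϵ: add q3.
No new states can be added; the closed set is {q0, q1, q2, q3, q5}.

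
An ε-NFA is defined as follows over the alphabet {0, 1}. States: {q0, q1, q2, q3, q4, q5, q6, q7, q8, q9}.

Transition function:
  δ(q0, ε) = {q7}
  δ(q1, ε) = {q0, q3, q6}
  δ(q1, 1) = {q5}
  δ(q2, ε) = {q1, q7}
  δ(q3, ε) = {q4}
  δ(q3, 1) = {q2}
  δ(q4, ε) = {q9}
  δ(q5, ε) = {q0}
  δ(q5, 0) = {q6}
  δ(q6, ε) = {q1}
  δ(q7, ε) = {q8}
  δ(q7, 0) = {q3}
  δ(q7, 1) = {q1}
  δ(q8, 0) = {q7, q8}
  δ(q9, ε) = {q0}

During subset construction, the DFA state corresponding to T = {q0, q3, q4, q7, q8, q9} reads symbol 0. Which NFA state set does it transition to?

{q0, q3, q4, q7, q8, q9}

q7 on 0 → {q3}.
q8 on 0 → {q7, q8}.
No 0-transition from q0, q3, q4, q9.
Union after reading 0: {q3, q7, q8}.
Now take the ε-closure:
From q3 via ε: add q4.
From q4 via ε: add q9.
From q9 via ε: add q0.
No new states can be added; the closed set is {q0, q3, q4, q7, q8, q9}.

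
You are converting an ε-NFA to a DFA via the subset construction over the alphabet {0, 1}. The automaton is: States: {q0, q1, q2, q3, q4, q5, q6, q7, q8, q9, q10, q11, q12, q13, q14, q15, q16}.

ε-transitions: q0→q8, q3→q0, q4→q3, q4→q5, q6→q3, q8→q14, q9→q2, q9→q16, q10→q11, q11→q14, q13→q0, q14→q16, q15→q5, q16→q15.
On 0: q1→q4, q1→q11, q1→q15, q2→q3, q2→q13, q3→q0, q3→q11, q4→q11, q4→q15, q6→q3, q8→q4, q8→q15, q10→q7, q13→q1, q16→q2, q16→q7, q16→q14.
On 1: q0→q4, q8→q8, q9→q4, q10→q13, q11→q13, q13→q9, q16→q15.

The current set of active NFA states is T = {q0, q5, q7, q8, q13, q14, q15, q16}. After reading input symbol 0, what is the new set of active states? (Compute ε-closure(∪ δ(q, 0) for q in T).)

q8 on 0 → {q4, q15}.
q13 on 0 → {q1}.
q16 on 0 → {q2, q7, q14}.
No 0-transition from q0, q5, q7, q14, q15.
Union after reading 0: {q1, q2, q4, q7, q14, q15}.
Now take the ε-closure:
From q4 via ε: add q3, q5.
From q14 via ε: add q16.
From q3 via ε: add q0.
From q0 via ε: add q8.
No new states can be added; the closed set is {q0, q1, q2, q3, q4, q5, q7, q8, q14, q15, q16}.

{q0, q1, q2, q3, q4, q5, q7, q8, q14, q15, q16}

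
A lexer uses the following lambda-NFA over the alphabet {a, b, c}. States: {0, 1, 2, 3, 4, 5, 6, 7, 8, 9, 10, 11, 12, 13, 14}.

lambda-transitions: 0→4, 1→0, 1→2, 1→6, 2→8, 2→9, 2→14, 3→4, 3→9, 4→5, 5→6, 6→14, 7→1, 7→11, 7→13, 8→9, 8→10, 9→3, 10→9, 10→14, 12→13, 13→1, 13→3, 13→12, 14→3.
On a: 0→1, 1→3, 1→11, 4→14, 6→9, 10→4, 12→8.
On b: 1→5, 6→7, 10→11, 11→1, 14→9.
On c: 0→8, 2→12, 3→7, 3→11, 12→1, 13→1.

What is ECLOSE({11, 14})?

Start with {11, 14}.
From 14 via lambda: add 3.
From 3 via lambda: add 4, 9.
From 4 via lambda: add 5.
From 5 via lambda: add 6.
No new states can be added; the closed set is {3, 4, 5, 6, 9, 11, 14}.

{3, 4, 5, 6, 9, 11, 14}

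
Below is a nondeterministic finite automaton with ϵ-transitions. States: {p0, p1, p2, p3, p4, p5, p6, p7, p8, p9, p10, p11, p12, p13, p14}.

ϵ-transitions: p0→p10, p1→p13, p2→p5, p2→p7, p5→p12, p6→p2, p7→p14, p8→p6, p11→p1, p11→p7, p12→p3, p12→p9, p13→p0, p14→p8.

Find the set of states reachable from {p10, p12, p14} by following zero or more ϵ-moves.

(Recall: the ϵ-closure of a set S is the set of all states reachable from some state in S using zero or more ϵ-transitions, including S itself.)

Start with {p10, p12, p14}.
From p12 via ϵ: add p3, p9.
From p14 via ϵ: add p8.
From p8 via ϵ: add p6.
From p6 via ϵ: add p2.
From p2 via ϵ: add p5, p7.
No new states can be added; the closed set is {p2, p3, p5, p6, p7, p8, p9, p10, p12, p14}.

{p2, p3, p5, p6, p7, p8, p9, p10, p12, p14}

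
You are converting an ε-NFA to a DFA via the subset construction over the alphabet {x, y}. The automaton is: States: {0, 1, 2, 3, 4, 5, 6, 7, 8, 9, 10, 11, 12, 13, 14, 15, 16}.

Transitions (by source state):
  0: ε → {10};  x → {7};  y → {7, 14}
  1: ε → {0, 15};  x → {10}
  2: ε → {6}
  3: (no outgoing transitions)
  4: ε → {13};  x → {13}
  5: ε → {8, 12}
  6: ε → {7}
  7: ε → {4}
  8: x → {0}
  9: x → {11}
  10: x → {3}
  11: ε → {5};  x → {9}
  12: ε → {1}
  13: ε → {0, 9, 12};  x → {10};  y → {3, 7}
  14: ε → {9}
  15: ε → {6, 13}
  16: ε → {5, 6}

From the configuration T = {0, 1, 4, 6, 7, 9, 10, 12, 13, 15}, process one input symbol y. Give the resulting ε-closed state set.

{0, 1, 3, 4, 6, 7, 9, 10, 12, 13, 14, 15}

0 on y → {7, 14}.
13 on y → {3, 7}.
No y-transition from 1, 4, 6, 7, 9, 10, 12, 15.
Union after reading y: {3, 7, 14}.
Now take the ε-closure:
From 7 via ε: add 4.
From 14 via ε: add 9.
From 4 via ε: add 13.
From 13 via ε: add 0, 12.
From 0 via ε: add 10.
From 12 via ε: add 1.
From 1 via ε: add 15.
From 15 via ε: add 6.
No new states can be added; the closed set is {0, 1, 3, 4, 6, 7, 9, 10, 12, 13, 14, 15}.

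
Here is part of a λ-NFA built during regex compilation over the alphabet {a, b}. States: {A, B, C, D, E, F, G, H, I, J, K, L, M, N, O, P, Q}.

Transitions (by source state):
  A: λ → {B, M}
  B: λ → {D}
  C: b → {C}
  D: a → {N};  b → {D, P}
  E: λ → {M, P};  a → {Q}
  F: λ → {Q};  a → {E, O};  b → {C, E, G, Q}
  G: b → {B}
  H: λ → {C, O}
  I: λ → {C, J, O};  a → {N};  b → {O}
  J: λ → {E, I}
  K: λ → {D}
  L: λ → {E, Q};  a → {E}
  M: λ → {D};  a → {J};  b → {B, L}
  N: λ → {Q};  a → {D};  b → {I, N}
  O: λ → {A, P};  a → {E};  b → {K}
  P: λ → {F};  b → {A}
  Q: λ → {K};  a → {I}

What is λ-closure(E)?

Start with {E}.
From E via λ: add M, P.
From M via λ: add D.
From P via λ: add F.
From F via λ: add Q.
From Q via λ: add K.
No new states can be added; the closed set is {D, E, F, K, M, P, Q}.

{D, E, F, K, M, P, Q}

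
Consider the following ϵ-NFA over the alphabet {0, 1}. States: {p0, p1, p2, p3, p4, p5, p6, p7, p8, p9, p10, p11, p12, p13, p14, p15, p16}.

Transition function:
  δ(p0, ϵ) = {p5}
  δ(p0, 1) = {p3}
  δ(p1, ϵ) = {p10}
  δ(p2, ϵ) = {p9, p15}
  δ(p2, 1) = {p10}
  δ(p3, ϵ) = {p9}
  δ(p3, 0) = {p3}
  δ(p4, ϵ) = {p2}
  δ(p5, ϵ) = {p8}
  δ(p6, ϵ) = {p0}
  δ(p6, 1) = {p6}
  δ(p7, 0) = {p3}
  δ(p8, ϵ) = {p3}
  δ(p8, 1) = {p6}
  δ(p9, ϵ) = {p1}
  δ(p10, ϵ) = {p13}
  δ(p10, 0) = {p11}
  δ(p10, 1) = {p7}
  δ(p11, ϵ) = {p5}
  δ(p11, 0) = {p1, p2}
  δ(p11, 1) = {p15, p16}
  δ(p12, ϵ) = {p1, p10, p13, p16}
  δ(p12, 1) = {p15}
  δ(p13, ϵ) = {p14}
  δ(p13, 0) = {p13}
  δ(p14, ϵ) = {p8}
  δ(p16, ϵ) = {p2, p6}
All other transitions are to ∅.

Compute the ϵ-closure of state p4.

{p1, p2, p3, p4, p8, p9, p10, p13, p14, p15}

Start with {p4}.
From p4 via ϵ: add p2.
From p2 via ϵ: add p9, p15.
From p9 via ϵ: add p1.
From p1 via ϵ: add p10.
From p10 via ϵ: add p13.
From p13 via ϵ: add p14.
From p14 via ϵ: add p8.
From p8 via ϵ: add p3.
No new states can be added; the closed set is {p1, p2, p3, p4, p8, p9, p10, p13, p14, p15}.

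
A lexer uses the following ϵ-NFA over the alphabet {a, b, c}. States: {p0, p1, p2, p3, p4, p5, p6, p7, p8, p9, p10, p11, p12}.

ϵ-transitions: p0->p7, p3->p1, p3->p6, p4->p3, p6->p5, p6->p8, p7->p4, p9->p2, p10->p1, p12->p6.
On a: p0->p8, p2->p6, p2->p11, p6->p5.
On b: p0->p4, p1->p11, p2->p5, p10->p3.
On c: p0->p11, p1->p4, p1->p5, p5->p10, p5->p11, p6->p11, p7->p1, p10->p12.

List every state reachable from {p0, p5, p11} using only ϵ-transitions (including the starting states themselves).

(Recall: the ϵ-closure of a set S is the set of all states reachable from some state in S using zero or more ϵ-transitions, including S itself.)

Start with {p0, p5, p11}.
From p0 via ϵ: add p7.
From p7 via ϵ: add p4.
From p4 via ϵ: add p3.
From p3 via ϵ: add p1, p6.
From p6 via ϵ: add p8.
No new states can be added; the closed set is {p0, p1, p3, p4, p5, p6, p7, p8, p11}.

{p0, p1, p3, p4, p5, p6, p7, p8, p11}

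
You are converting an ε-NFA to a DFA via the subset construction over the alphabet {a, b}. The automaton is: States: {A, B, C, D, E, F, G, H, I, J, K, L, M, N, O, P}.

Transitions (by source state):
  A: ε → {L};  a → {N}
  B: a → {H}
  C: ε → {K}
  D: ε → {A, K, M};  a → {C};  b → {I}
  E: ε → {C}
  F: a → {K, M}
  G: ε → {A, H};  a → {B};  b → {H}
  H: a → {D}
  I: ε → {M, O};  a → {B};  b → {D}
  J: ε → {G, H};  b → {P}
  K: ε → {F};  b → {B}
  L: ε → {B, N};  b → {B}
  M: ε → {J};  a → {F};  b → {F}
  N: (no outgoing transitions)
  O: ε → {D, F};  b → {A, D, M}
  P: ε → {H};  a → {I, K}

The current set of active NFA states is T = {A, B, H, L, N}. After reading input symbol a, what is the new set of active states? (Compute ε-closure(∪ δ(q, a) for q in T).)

A on a → {N}.
B on a → {H}.
H on a → {D}.
No a-transition from L, N.
Union after reading a: {D, H, N}.
Now take the ε-closure:
From D via ε: add A, K, M.
From A via ε: add L.
From K via ε: add F.
From M via ε: add J.
From J via ε: add G.
From L via ε: add B.
No new states can be added; the closed set is {A, B, D, F, G, H, J, K, L, M, N}.

{A, B, D, F, G, H, J, K, L, M, N}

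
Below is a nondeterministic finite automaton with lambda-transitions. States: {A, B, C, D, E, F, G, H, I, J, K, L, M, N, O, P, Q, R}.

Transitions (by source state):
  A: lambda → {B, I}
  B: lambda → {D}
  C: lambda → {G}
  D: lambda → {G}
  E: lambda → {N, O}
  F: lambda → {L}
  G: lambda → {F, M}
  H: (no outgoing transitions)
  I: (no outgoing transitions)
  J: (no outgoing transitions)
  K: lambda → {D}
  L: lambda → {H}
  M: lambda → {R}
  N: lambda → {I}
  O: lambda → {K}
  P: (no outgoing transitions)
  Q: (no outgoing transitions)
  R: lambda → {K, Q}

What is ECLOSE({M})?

Start with {M}.
From M via lambda: add R.
From R via lambda: add K, Q.
From K via lambda: add D.
From D via lambda: add G.
From G via lambda: add F.
From F via lambda: add L.
From L via lambda: add H.
No new states can be added; the closed set is {D, F, G, H, K, L, M, Q, R}.

{D, F, G, H, K, L, M, Q, R}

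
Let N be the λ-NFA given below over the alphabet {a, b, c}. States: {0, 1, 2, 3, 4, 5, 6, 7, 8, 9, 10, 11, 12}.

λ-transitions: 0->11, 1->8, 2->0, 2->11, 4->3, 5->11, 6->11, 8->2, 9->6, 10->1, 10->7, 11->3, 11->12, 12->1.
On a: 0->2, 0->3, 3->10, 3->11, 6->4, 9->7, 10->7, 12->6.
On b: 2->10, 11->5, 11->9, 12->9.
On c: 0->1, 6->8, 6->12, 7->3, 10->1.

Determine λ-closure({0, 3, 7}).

Start with {0, 3, 7}.
From 0 via λ: add 11.
From 11 via λ: add 12.
From 12 via λ: add 1.
From 1 via λ: add 8.
From 8 via λ: add 2.
No new states can be added; the closed set is {0, 1, 2, 3, 7, 8, 11, 12}.

{0, 1, 2, 3, 7, 8, 11, 12}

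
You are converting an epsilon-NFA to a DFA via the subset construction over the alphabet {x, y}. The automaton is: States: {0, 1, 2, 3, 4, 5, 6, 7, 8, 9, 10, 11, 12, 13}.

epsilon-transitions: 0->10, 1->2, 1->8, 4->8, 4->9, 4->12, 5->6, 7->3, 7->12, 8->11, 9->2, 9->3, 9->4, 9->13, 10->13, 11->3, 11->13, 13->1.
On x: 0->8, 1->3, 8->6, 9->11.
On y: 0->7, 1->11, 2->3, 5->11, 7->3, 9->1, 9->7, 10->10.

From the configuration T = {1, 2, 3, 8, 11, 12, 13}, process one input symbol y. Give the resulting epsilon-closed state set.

{1, 2, 3, 8, 11, 13}

1 on y → {11}.
2 on y → {3}.
No y-transition from 3, 8, 11, 12, 13.
Union after reading y: {3, 11}.
Now take the epsilon-closure:
From 11 via epsilon: add 13.
From 13 via epsilon: add 1.
From 1 via epsilon: add 2, 8.
No new states can be added; the closed set is {1, 2, 3, 8, 11, 13}.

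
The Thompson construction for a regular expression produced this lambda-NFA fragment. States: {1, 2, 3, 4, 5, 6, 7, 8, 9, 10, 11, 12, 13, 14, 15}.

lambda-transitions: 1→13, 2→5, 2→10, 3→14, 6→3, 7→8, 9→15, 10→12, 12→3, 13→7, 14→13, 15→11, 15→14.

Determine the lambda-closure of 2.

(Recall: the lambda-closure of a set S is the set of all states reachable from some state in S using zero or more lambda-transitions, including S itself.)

{2, 3, 5, 7, 8, 10, 12, 13, 14}

Start with {2}.
From 2 via lambda: add 5, 10.
From 10 via lambda: add 12.
From 12 via lambda: add 3.
From 3 via lambda: add 14.
From 14 via lambda: add 13.
From 13 via lambda: add 7.
From 7 via lambda: add 8.
No new states can be added; the closed set is {2, 3, 5, 7, 8, 10, 12, 13, 14}.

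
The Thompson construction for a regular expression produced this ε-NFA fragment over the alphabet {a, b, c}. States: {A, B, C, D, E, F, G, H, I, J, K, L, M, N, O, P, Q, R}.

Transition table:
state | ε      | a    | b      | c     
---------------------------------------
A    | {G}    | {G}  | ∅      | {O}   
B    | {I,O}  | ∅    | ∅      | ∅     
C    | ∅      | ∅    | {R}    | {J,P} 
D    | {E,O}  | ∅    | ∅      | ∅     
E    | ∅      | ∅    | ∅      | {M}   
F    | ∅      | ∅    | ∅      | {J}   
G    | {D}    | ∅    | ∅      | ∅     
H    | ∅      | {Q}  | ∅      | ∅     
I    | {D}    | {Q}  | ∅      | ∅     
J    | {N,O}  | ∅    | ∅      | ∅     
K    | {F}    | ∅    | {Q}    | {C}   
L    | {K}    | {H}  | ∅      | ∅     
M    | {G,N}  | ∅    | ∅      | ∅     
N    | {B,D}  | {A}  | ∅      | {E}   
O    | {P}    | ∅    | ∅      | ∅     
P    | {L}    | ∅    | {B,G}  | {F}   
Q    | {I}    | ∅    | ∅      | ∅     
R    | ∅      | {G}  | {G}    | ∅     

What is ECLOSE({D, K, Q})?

Start with {D, K, Q}.
From D via ε: add E, O.
From K via ε: add F.
From Q via ε: add I.
From O via ε: add P.
From P via ε: add L.
No new states can be added; the closed set is {D, E, F, I, K, L, O, P, Q}.

{D, E, F, I, K, L, O, P, Q}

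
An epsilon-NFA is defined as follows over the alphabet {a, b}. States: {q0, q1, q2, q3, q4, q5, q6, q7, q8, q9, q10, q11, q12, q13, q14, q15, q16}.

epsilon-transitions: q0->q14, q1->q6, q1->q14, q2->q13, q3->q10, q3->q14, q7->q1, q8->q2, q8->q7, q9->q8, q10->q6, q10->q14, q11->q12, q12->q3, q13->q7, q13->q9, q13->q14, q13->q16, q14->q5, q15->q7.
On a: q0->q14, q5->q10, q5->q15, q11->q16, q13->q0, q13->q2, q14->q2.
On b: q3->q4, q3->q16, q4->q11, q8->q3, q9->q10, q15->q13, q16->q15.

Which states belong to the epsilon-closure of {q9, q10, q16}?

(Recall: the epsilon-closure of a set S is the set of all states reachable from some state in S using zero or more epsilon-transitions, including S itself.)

Start with {q9, q10, q16}.
From q9 via epsilon: add q8.
From q10 via epsilon: add q6, q14.
From q8 via epsilon: add q2, q7.
From q14 via epsilon: add q5.
From q2 via epsilon: add q13.
From q7 via epsilon: add q1.
No new states can be added; the closed set is {q1, q2, q5, q6, q7, q8, q9, q10, q13, q14, q16}.

{q1, q2, q5, q6, q7, q8, q9, q10, q13, q14, q16}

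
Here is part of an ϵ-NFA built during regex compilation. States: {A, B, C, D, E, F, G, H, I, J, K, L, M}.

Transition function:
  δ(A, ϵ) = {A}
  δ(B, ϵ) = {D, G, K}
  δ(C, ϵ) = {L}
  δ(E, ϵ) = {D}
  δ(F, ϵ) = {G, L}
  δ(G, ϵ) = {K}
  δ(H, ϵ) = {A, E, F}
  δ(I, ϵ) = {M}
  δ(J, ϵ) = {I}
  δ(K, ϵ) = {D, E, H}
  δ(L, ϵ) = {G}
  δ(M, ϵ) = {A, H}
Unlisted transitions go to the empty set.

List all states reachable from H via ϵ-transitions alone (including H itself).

Start with {H}.
From H via ϵ: add A, E, F.
From E via ϵ: add D.
From F via ϵ: add G, L.
From G via ϵ: add K.
No new states can be added; the closed set is {A, D, E, F, G, H, K, L}.

{A, D, E, F, G, H, K, L}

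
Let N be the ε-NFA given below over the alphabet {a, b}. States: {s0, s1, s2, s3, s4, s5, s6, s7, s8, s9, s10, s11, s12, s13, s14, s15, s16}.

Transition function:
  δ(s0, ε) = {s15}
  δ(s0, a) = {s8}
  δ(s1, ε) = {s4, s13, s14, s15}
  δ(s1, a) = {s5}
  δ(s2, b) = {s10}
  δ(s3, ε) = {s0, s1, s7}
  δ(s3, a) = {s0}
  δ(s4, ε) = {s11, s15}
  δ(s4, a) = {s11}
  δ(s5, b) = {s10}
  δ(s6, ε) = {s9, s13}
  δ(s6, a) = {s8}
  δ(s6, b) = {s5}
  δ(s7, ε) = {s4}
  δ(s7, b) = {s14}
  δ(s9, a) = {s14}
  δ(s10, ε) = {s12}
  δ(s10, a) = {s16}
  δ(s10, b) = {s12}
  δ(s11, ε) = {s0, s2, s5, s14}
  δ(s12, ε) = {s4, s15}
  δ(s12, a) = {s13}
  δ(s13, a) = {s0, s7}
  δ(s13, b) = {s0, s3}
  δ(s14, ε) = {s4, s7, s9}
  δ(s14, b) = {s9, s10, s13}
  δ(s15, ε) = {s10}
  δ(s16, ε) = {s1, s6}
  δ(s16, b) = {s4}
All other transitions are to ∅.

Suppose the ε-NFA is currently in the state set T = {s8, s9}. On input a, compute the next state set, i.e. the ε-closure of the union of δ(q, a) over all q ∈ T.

{s0, s2, s4, s5, s7, s9, s10, s11, s12, s14, s15}

s9 on a → {s14}.
No a-transition from s8.
Union after reading a: {s14}.
Now take the ε-closure:
From s14 via ε: add s4, s7, s9.
From s4 via ε: add s11, s15.
From s11 via ε: add s0, s2, s5.
From s15 via ε: add s10.
From s10 via ε: add s12.
No new states can be added; the closed set is {s0, s2, s4, s5, s7, s9, s10, s11, s12, s14, s15}.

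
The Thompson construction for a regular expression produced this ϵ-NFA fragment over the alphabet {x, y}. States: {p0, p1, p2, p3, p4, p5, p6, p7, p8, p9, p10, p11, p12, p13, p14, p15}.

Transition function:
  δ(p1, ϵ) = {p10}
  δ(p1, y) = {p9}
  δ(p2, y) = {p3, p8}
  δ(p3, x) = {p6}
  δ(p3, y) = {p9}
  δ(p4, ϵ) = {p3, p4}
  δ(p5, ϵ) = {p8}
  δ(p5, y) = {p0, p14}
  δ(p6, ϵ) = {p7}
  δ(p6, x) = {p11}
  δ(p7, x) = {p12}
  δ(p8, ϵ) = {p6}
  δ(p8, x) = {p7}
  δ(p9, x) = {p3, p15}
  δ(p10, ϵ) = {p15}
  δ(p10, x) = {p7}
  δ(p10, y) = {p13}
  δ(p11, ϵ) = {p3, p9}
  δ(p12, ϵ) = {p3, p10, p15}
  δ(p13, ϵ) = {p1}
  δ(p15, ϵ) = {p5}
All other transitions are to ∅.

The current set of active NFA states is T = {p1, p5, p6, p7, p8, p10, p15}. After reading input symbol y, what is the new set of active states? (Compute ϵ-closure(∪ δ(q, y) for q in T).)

{p0, p1, p5, p6, p7, p8, p9, p10, p13, p14, p15}

p1 on y → {p9}.
p5 on y → {p0, p14}.
p10 on y → {p13}.
No y-transition from p6, p7, p8, p15.
Union after reading y: {p0, p9, p13, p14}.
Now take the ϵ-closure:
From p13 via ϵ: add p1.
From p1 via ϵ: add p10.
From p10 via ϵ: add p15.
From p15 via ϵ: add p5.
From p5 via ϵ: add p8.
From p8 via ϵ: add p6.
From p6 via ϵ: add p7.
No new states can be added; the closed set is {p0, p1, p5, p6, p7, p8, p9, p10, p13, p14, p15}.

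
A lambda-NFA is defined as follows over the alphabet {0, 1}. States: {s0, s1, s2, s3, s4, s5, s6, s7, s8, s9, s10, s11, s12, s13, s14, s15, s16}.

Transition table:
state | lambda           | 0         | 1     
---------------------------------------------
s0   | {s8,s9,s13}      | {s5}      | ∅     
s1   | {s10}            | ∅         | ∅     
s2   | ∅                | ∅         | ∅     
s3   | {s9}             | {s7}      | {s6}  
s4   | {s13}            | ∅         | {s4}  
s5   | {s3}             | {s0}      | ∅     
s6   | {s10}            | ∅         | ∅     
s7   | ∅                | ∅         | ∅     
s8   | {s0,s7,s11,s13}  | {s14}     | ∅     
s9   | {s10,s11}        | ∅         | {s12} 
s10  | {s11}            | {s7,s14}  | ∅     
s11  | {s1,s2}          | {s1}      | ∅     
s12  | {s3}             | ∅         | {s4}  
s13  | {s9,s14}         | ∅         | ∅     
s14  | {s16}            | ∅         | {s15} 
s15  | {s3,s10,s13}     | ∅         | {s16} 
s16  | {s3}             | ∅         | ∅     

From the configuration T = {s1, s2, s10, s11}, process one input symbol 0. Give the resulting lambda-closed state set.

s10 on 0 → {s7, s14}.
s11 on 0 → {s1}.
No 0-transition from s1, s2.
Union after reading 0: {s1, s7, s14}.
Now take the lambda-closure:
From s1 via lambda: add s10.
From s14 via lambda: add s16.
From s10 via lambda: add s11.
From s16 via lambda: add s3.
From s3 via lambda: add s9.
From s11 via lambda: add s2.
No new states can be added; the closed set is {s1, s2, s3, s7, s9, s10, s11, s14, s16}.

{s1, s2, s3, s7, s9, s10, s11, s14, s16}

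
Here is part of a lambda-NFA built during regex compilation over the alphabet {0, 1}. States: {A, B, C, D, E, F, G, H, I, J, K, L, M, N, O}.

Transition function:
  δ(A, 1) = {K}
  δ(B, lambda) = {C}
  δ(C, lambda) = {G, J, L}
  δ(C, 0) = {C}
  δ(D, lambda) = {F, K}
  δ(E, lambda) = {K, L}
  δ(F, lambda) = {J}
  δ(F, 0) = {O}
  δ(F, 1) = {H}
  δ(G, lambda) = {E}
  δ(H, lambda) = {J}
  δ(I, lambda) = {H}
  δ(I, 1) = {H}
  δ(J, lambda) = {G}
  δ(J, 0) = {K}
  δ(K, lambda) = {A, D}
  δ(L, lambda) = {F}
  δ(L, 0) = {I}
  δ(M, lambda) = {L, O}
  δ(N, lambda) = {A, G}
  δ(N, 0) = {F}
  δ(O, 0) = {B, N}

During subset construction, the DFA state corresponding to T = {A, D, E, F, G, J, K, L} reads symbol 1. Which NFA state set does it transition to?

{A, D, E, F, G, H, J, K, L}

A on 1 → {K}.
F on 1 → {H}.
No 1-transition from D, E, G, J, K, L.
Union after reading 1: {H, K}.
Now take the lambda-closure:
From H via lambda: add J.
From K via lambda: add A, D.
From D via lambda: add F.
From J via lambda: add G.
From G via lambda: add E.
From E via lambda: add L.
No new states can be added; the closed set is {A, D, E, F, G, H, J, K, L}.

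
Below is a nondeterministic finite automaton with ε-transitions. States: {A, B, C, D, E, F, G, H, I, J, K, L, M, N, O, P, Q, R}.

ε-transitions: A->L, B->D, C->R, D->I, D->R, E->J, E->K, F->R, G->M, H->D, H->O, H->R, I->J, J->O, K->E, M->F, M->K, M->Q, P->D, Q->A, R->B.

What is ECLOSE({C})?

{B, C, D, I, J, O, R}

Start with {C}.
From C via ε: add R.
From R via ε: add B.
From B via ε: add D.
From D via ε: add I.
From I via ε: add J.
From J via ε: add O.
No new states can be added; the closed set is {B, C, D, I, J, O, R}.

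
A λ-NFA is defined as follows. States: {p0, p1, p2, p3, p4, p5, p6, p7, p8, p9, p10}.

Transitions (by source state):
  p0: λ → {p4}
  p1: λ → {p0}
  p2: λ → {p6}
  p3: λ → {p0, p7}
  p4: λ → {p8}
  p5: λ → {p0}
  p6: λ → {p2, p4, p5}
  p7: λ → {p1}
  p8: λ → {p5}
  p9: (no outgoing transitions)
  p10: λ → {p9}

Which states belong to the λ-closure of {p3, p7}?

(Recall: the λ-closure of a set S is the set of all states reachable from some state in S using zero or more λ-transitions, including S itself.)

Start with {p3, p7}.
From p3 via λ: add p0.
From p7 via λ: add p1.
From p0 via λ: add p4.
From p4 via λ: add p8.
From p8 via λ: add p5.
No new states can be added; the closed set is {p0, p1, p3, p4, p5, p7, p8}.

{p0, p1, p3, p4, p5, p7, p8}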